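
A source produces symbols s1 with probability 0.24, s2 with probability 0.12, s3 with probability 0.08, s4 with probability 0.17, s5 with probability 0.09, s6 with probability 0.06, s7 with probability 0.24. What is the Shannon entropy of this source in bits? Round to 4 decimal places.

H = −Σ pᵢ log₂ pᵢ.
−0.24·log₂(0.24) = 0.4941
−0.12·log₂(0.12) = 0.3671
−0.08·log₂(0.08) = 0.2915
−0.17·log₂(0.17) = 0.4346
−0.09·log₂(0.09) = 0.3127
−0.06·log₂(0.06) = 0.2435
−0.24·log₂(0.24) = 0.4941
Sum ≈ 2.6376 → 2.6376 bits.

2.6376 bits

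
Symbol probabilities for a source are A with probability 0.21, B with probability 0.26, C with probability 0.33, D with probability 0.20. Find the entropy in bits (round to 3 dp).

1.970 bits

H = −Σ pᵢ log₂ pᵢ.
−0.21·log₂(0.21) = 0.4728
−0.26·log₂(0.26) = 0.5053
−0.33·log₂(0.33) = 0.5278
−0.20·log₂(0.20) = 0.4644
Sum ≈ 1.9703 → 1.970 bits.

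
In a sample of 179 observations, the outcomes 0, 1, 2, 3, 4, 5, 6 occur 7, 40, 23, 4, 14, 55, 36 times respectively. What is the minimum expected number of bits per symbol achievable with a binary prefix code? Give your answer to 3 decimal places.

Probabilities are the counts divided by 179.
Repeatedly combine the two least-probable nodes; the expected code length is the sum of the merged weights.
merge 4/179 + 7/179 → 11/179
merge 11/179 + 14/179 → 25/179
merge 23/179 + 25/179 → 48/179
merge 36/179 + 40/179 → 76/179
merge 48/179 + 55/179 → 103/179
merge 76/179 + 103/179 → 1
L = 11/179 + 25/179 + 48/179 + 76/179 + 103/179 + 1 = 442/179 ≈ 2.469 bits/symbol.

2.469 bits/symbol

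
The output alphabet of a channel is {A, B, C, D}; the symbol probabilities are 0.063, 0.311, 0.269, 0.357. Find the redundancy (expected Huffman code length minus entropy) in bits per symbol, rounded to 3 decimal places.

Entropy H = −Σ p log₂ p ≈ 1.8154 bits.
Huffman merges: 63/1000+269/1000→83/250; 311/1000+83/250→643/1000; 357/1000+643/1000→1. L = 79/40 ≈ 1.9750.
L − H = 1.9750 − 1.8154 = 0.160 bits.

0.160 bits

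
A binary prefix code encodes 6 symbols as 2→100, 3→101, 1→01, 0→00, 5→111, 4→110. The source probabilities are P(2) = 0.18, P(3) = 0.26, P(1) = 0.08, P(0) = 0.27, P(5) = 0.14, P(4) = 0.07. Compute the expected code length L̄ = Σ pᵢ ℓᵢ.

2.65 bits/symbol

L̄ = Σ pᵢ·ℓᵢ = 0.18·3 + 0.26·3 + 0.08·2 + 0.27·2 + 0.14·3 + 0.07·3 = 2.65 bits/symbol.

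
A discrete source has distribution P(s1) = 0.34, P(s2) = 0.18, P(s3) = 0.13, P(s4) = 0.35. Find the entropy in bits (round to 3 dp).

1.887 bits

H = −Σ pᵢ log₂ pᵢ.
−0.34·log₂(0.34) = 0.5292
−0.18·log₂(0.18) = 0.4453
−0.13·log₂(0.13) = 0.3826
−0.35·log₂(0.35) = 0.5301
Sum ≈ 1.8872 → 1.887 bits.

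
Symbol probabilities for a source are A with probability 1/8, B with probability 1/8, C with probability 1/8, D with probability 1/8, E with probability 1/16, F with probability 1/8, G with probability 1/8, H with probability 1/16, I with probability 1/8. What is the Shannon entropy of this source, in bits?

3.125 bits

Each probability is a power of 1/2, so log₂(1/p) is an integer.
H = Σ p·log₂(1/p) = 1/8·3 + 1/8·3 + 1/8·3 + 1/8·3 + 1/16·4 + 1/8·3 + 1/8·3 + 1/16·4 + 1/8·3 = 3.125 bits.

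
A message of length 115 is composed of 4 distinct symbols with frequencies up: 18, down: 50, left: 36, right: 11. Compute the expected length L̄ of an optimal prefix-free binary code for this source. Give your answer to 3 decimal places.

Probabilities are the counts divided by 115.
Repeatedly combine the two least-probable nodes; the expected code length is the sum of the merged weights.
merge 11/115 + 18/115 → 29/115
merge 29/115 + 36/115 → 13/23
merge 10/23 + 13/23 → 1
L = 29/115 + 13/23 + 1 = 209/115 ≈ 1.817 bits/symbol.

1.817 bits/symbol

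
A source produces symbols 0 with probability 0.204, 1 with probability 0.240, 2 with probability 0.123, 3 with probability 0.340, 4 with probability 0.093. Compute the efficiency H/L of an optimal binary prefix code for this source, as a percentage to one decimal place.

98.5%

Entropy H = −Σ p log₂ p ≈ 2.1817 bits.
Huffman merges: 93/1000+123/1000→27/125; 51/250+27/125→21/50; 6/25+17/50→29/50; 21/50+29/50→1. L = 277/125 ≈ 2.2160.
Efficiency = H/L = 2.1817/2.2160 = 98.5%.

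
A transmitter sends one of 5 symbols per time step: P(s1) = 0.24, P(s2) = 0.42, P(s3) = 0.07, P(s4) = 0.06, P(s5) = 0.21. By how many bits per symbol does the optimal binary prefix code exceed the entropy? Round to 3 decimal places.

0.045 bits

Entropy H = −Σ p log₂ p ≈ 2.0047 bits.
Huffman merges: 3/50+7/100→13/100; 13/100+21/100→17/50; 6/25+17/50→29/50; 21/50+29/50→1. L = 41/20 ≈ 2.0500.
L − H = 2.0500 − 2.0047 = 0.045 bits.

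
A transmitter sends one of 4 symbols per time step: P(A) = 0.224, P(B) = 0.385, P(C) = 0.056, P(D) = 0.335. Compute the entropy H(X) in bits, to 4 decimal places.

1.7751 bits

H = −Σ pᵢ log₂ pᵢ.
−0.224·log₂(0.224) = 0.4835
−0.385·log₂(0.385) = 0.5302
−0.056·log₂(0.056) = 0.2329
−0.335·log₂(0.335) = 0.5286
Sum ≈ 1.7751 → 1.7751 bits.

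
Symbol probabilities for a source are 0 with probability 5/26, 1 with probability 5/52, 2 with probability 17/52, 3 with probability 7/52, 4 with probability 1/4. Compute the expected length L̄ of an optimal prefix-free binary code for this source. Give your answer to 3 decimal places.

Repeatedly combine the two least-probable nodes; the expected code length is the sum of the merged weights.
merge 5/52 + 7/52 → 3/13
merge 5/26 + 3/13 → 11/26
merge 1/4 + 17/52 → 15/26
merge 11/26 + 15/26 → 1
L = 3/13 + 11/26 + 15/26 + 1 = 29/13 ≈ 2.231 bits/symbol.

2.231 bits/symbol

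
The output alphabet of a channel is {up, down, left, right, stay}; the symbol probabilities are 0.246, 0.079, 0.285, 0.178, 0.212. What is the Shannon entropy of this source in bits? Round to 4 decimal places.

H = −Σ pᵢ log₂ pᵢ.
−0.246·log₂(0.246) = 0.4977
−0.079·log₂(0.079) = 0.2893
−0.285·log₂(0.285) = 0.5161
−0.178·log₂(0.178) = 0.4432
−0.212·log₂(0.212) = 0.4744
Sum ≈ 2.2208 → 2.2208 bits.

2.2208 bits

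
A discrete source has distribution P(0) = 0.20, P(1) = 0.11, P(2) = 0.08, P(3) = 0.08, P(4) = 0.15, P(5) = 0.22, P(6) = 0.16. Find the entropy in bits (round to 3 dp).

2.712 bits

H = −Σ pᵢ log₂ pᵢ.
−0.20·log₂(0.20) = 0.4644
−0.11·log₂(0.11) = 0.3503
−0.08·log₂(0.08) = 0.2915
−0.08·log₂(0.08) = 0.2915
−0.15·log₂(0.15) = 0.4105
−0.22·log₂(0.22) = 0.4806
−0.16·log₂(0.16) = 0.4230
Sum ≈ 2.7118 → 2.712 bits.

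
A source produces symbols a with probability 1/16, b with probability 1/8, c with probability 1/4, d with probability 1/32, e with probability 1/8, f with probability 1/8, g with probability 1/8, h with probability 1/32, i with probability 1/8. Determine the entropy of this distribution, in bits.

Each probability is a power of 1/2, so log₂(1/p) is an integer.
H = Σ p·log₂(1/p) = 1/16·4 + 1/8·3 + 1/4·2 + 1/32·5 + 1/8·3 + 1/8·3 + 1/8·3 + 1/32·5 + 1/8·3 = 2.9375 bits.

2.9375 bits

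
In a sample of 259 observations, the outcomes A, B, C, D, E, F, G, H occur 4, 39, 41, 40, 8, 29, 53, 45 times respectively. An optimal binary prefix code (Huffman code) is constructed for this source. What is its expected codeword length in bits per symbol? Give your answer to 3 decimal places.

2.826 bits/symbol

Probabilities are the counts divided by 259.
Repeatedly combine the two least-probable nodes; the expected code length is the sum of the merged weights.
merge 4/259 + 8/259 → 12/259
merge 12/259 + 29/259 → 41/259
merge 39/259 + 40/259 → 79/259
merge 41/259 + 41/259 → 82/259
merge 45/259 + 53/259 → 14/37
merge 79/259 + 82/259 → 23/37
merge 14/37 + 23/37 → 1
L = 12/259 + 41/259 + 79/259 + 82/259 + 14/37 + 23/37 + 1 = 732/259 ≈ 2.826 bits/symbol.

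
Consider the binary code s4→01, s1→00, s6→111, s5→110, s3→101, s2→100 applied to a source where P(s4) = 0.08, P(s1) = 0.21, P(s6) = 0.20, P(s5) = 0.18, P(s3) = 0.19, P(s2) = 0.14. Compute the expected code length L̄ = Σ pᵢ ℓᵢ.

L̄ = Σ pᵢ·ℓᵢ = 0.08·2 + 0.21·2 + 0.20·3 + 0.18·3 + 0.19·3 + 0.14·3 = 2.71 bits/symbol.

2.71 bits/symbol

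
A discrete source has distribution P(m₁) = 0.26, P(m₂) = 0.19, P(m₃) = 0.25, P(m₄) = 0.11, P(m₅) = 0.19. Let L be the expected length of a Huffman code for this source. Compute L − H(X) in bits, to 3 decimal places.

0.034 bits

Entropy H = −Σ p log₂ p ≈ 2.2660 bits.
Huffman merges: 11/100+19/100→3/10; 19/100+1/4→11/25; 13/50+3/10→14/25; 11/25+14/25→1. L = 23/10 ≈ 2.3000.
L − H = 2.3000 − 2.2660 = 0.034 bits.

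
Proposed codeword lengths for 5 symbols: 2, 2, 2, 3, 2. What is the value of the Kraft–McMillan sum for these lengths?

1.125

With common denominator 2^3 = 8: Σ 2^(−ℓᵢ) = 2/8 + 2/8 + 2/8 + 1/8 + 2/8 = 9/8 = 1.125.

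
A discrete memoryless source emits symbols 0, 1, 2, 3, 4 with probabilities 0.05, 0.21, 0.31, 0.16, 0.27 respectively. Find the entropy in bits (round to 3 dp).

2.146 bits

H = −Σ pᵢ log₂ pᵢ.
−0.05·log₂(0.05) = 0.2161
−0.21·log₂(0.21) = 0.4728
−0.31·log₂(0.31) = 0.5238
−0.16·log₂(0.16) = 0.4230
−0.27·log₂(0.27) = 0.5100
Sum ≈ 2.1458 → 2.146 bits.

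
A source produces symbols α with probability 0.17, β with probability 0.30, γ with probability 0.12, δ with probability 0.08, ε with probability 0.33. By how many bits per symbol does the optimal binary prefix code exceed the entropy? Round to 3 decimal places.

0.058 bits

Entropy H = −Σ p log₂ p ≈ 2.1421 bits.
Huffman merges: 2/25+3/25→1/5; 17/100+1/5→37/100; 3/10+33/100→63/100; 37/100+63/100→1. L = 11/5 ≈ 2.2000.
L − H = 2.2000 − 2.1421 = 0.058 bits.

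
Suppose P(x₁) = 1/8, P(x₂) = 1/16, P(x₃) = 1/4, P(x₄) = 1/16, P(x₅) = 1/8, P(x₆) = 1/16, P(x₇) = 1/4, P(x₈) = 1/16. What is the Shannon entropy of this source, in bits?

Each probability is a power of 1/2, so log₂(1/p) is an integer.
H = Σ p·log₂(1/p) = 1/8·3 + 1/16·4 + 1/4·2 + 1/16·4 + 1/8·3 + 1/16·4 + 1/4·2 + 1/16·4 = 2.75 bits.

2.75 bits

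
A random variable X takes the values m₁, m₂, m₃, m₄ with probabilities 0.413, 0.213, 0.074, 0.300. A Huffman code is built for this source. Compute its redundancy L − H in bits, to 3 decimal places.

Entropy H = −Σ p log₂ p ≈ 1.8012 bits.
Huffman merges: 37/500+213/1000→287/1000; 287/1000+3/10→587/1000; 413/1000+587/1000→1. L = 937/500 ≈ 1.8740.
L − H = 1.8740 − 1.8012 = 0.073 bits.

0.073 bits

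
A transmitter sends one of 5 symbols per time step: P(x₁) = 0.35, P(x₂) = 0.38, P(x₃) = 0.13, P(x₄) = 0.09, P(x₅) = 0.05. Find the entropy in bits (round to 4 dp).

H = −Σ pᵢ log₂ pᵢ.
−0.35·log₂(0.35) = 0.5301
−0.38·log₂(0.38) = 0.5305
−0.13·log₂(0.13) = 0.3826
−0.09·log₂(0.09) = 0.3127
−0.05·log₂(0.05) = 0.2161
Sum ≈ 1.9719 → 1.9719 bits.

1.9719 bits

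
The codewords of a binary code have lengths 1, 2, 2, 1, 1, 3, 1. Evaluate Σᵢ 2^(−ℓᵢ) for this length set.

With common denominator 2^3 = 8: Σ 2^(−ℓᵢ) = 4/8 + 2/8 + 2/8 + 4/8 + 4/8 + 1/8 + 4/8 = 21/8 = 2.625.

2.625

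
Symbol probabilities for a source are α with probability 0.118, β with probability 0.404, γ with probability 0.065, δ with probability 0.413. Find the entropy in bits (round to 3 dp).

1.675 bits

H = −Σ pᵢ log₂ pᵢ.
−0.118·log₂(0.118) = 0.3638
−0.404·log₂(0.404) = 0.5283
−0.065·log₂(0.065) = 0.2563
−0.413·log₂(0.413) = 0.5269
Sum ≈ 1.6753 → 1.675 bits.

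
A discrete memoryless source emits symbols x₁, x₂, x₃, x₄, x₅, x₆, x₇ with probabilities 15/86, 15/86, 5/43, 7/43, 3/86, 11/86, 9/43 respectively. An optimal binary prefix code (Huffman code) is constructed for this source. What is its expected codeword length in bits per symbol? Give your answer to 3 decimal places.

2.767 bits/symbol

Repeatedly combine the two least-probable nodes; the expected code length is the sum of the merged weights.
merge 3/86 + 5/43 → 13/86
merge 11/86 + 13/86 → 12/43
merge 7/43 + 15/86 → 29/86
merge 15/86 + 9/43 → 33/86
merge 12/43 + 29/86 → 53/86
merge 33/86 + 53/86 → 1
L = 13/86 + 12/43 + 29/86 + 33/86 + 53/86 + 1 = 119/43 ≈ 2.767 bits/symbol.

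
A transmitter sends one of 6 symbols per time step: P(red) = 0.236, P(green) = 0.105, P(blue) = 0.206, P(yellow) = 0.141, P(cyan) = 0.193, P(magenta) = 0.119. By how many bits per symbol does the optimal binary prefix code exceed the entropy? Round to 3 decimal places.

Entropy H = −Σ p log₂ p ≈ 2.5246 bits.
Huffman merges: 21/200+119/1000→28/125; 141/1000+193/1000→167/500; 103/500+28/125→43/100; 59/250+167/500→57/100; 43/100+57/100→1. L = 1279/500 ≈ 2.5580.
L − H = 2.5580 − 2.5246 = 0.033 bits.

0.033 bits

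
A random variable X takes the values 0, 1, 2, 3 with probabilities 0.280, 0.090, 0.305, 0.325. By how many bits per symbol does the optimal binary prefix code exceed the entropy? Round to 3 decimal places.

0.124 bits

Entropy H = −Σ p log₂ p ≈ 1.8764 bits.
Huffman merges: 9/100+7/25→37/100; 61/200+13/40→63/100; 37/100+63/100→1. L = 2 ≈ 2.0000.
L − H = 2.0000 − 1.8764 = 0.124 bits.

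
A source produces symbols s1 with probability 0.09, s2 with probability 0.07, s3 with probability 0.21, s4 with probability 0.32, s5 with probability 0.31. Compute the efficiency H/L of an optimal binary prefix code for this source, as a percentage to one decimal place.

Entropy H = −Σ p log₂ p ≈ 2.1039 bits.
Huffman merges: 7/100+9/100→4/25; 4/25+21/100→37/100; 31/100+8/25→63/100; 37/100+63/100→1. L = 54/25 ≈ 2.1600.
Efficiency = H/L = 2.1039/2.1600 = 97.4%.

97.4%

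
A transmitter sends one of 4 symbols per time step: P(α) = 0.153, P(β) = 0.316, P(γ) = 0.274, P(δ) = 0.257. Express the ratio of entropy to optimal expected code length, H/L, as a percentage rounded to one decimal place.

97.8%

Entropy H = −Σ p log₂ p ≈ 1.9551 bits.
Huffman merges: 153/1000+257/1000→41/100; 137/500+79/250→59/100; 41/100+59/100→1. L = 2 ≈ 2.0000.
Efficiency = H/L = 1.9551/2.0000 = 97.8%.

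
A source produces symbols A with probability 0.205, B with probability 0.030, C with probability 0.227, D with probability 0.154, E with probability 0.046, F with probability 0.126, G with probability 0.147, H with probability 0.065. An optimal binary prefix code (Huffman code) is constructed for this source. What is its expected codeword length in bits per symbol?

2.785 bits/symbol

Repeatedly combine the two least-probable nodes; the expected code length is the sum of the merged weights.
merge 3/100 + 23/500 → 19/250
merge 13/200 + 19/250 → 141/1000
merge 63/500 + 141/1000 → 267/1000
merge 147/1000 + 77/500 → 301/1000
merge 41/200 + 227/1000 → 54/125
merge 267/1000 + 301/1000 → 71/125
merge 54/125 + 71/125 → 1
L = 19/250 + 141/1000 + 267/1000 + 301/1000 + 54/125 + 71/125 + 1 = 557/200 = 2.785 bits/symbol.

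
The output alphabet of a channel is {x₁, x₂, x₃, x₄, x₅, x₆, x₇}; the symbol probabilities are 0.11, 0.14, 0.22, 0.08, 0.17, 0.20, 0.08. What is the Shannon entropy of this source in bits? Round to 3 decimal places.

2.710 bits

H = −Σ pᵢ log₂ pᵢ.
−0.11·log₂(0.11) = 0.3503
−0.14·log₂(0.14) = 0.3971
−0.22·log₂(0.22) = 0.4806
−0.08·log₂(0.08) = 0.2915
−0.17·log₂(0.17) = 0.4346
−0.20·log₂(0.20) = 0.4644
−0.08·log₂(0.08) = 0.2915
Sum ≈ 2.7100 → 2.710 bits.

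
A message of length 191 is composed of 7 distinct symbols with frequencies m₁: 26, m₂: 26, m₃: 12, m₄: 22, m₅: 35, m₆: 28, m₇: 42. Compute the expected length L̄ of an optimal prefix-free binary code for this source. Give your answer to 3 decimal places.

Probabilities are the counts divided by 191.
Repeatedly combine the two least-probable nodes; the expected code length is the sum of the merged weights.
merge 12/191 + 22/191 → 34/191
merge 26/191 + 26/191 → 52/191
merge 28/191 + 34/191 → 62/191
merge 35/191 + 42/191 → 77/191
merge 52/191 + 62/191 → 114/191
merge 77/191 + 114/191 → 1
L = 34/191 + 52/191 + 62/191 + 77/191 + 114/191 + 1 = 530/191 ≈ 2.775 bits/symbol.

2.775 bits/symbol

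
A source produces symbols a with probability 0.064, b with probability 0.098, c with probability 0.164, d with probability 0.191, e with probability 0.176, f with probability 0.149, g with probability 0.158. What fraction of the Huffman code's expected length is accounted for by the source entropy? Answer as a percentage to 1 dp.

Entropy H = −Σ p log₂ p ≈ 2.7371 bits.
Huffman merges: 8/125+49/500→81/500; 149/1000+79/500→307/1000; 81/500+41/250→163/500; 22/125+191/1000→367/1000; 307/1000+163/500→633/1000; 367/1000+633/1000→1. L = 559/200 ≈ 2.7950.
Efficiency = H/L = 2.7371/2.7950 = 97.9%.

97.9%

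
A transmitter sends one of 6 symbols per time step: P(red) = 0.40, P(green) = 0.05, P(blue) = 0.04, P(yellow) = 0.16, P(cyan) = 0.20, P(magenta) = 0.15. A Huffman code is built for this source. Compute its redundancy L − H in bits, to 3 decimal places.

Entropy H = −Σ p log₂ p ≈ 2.2286 bits.
Huffman merges: 1/25+1/20→9/100; 9/100+3/20→6/25; 4/25+1/5→9/25; 6/25+9/25→3/5; 2/5+3/5→1. L = 229/100 ≈ 2.2900.
L − H = 2.2900 − 2.2286 = 0.061 bits.

0.061 bits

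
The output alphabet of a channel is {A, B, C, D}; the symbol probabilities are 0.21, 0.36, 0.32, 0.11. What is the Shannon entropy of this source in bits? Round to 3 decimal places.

1.880 bits

H = −Σ pᵢ log₂ pᵢ.
−0.21·log₂(0.21) = 0.4728
−0.36·log₂(0.36) = 0.5306
−0.32·log₂(0.32) = 0.5260
−0.11·log₂(0.11) = 0.3503
Sum ≈ 1.8798 → 1.880 bits.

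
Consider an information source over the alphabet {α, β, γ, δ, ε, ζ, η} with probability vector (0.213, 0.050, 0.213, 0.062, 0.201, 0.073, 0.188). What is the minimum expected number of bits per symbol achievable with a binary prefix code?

Repeatedly combine the two least-probable nodes; the expected code length is the sum of the merged weights.
merge 1/20 + 31/500 → 14/125
merge 73/1000 + 14/125 → 37/200
merge 37/200 + 47/250 → 373/1000
merge 201/1000 + 213/1000 → 207/500
merge 213/1000 + 373/1000 → 293/500
merge 207/500 + 293/500 → 1
L = 14/125 + 37/200 + 373/1000 + 207/500 + 293/500 + 1 = 267/100 = 2.67 bits/symbol.

2.67 bits/symbol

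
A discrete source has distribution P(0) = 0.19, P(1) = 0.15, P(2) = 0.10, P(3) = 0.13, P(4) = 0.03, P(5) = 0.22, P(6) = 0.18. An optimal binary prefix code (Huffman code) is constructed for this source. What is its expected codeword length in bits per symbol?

2.72 bits/symbol

Repeatedly combine the two least-probable nodes; the expected code length is the sum of the merged weights.
merge 3/100 + 1/10 → 13/100
merge 13/100 + 13/100 → 13/50
merge 3/20 + 9/50 → 33/100
merge 19/100 + 11/50 → 41/100
merge 13/50 + 33/100 → 59/100
merge 41/100 + 59/100 → 1
L = 13/100 + 13/50 + 33/100 + 41/100 + 59/100 + 1 = 68/25 = 2.72 bits/symbol.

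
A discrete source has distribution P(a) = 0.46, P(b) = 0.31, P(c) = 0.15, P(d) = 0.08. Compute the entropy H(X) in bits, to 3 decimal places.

1.741 bits

H = −Σ pᵢ log₂ pᵢ.
−0.46·log₂(0.46) = 0.5153
−0.31·log₂(0.31) = 0.5238
−0.15·log₂(0.15) = 0.4105
−0.08·log₂(0.08) = 0.2915
Sum ≈ 1.7412 → 1.741 bits.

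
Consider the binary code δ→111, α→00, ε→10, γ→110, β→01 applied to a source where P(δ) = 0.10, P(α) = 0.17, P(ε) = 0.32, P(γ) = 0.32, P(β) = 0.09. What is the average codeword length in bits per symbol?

L̄ = Σ pᵢ·ℓᵢ = 0.10·3 + 0.17·2 + 0.32·2 + 0.32·3 + 0.09·2 = 2.42 bits/symbol.

2.42 bits/symbol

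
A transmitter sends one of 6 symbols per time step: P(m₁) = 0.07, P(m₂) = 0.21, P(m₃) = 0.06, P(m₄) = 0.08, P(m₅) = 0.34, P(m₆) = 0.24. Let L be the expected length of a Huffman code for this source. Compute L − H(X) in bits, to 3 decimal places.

0.040 bits

Entropy H = −Σ p log₂ p ≈ 2.2997 bits.
Huffman merges: 3/50+7/100→13/100; 2/25+13/100→21/100; 21/100+21/100→21/50; 6/25+17/50→29/50; 21/50+29/50→1. L = 117/50 ≈ 2.3400.
L − H = 2.3400 − 2.2997 = 0.040 bits.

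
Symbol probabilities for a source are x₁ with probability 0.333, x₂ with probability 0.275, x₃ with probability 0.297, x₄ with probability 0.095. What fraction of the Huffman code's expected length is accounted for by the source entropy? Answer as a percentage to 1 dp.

94.2%

Entropy H = −Σ p log₂ p ≈ 1.8833 bits.
Huffman merges: 19/200+11/40→37/100; 297/1000+333/1000→63/100; 37/100+63/100→1. L = 2 ≈ 2.0000.
Efficiency = H/L = 1.8833/2.0000 = 94.2%.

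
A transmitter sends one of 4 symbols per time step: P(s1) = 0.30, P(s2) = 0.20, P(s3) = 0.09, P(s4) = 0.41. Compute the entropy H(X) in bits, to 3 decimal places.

H = −Σ pᵢ log₂ pᵢ.
−0.30·log₂(0.30) = 0.5211
−0.20·log₂(0.20) = 0.4644
−0.09·log₂(0.09) = 0.3127
−0.41·log₂(0.41) = 0.5274
Sum ≈ 1.8255 → 1.826 bits.

1.826 bits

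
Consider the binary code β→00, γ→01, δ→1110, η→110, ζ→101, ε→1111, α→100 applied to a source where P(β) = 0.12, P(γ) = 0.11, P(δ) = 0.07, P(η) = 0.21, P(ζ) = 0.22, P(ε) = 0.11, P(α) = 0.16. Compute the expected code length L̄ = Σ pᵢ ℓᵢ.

2.95 bits/symbol

L̄ = Σ pᵢ·ℓᵢ = 0.12·2 + 0.11·2 + 0.07·4 + 0.21·3 + 0.22·3 + 0.11·4 + 0.16·3 = 2.95 bits/symbol.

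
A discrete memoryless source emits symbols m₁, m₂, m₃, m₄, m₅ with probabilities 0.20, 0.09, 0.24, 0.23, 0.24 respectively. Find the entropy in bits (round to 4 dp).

2.2530 bits

H = −Σ pᵢ log₂ pᵢ.
−0.20·log₂(0.20) = 0.4644
−0.09·log₂(0.09) = 0.3127
−0.24·log₂(0.24) = 0.4941
−0.23·log₂(0.23) = 0.4877
−0.24·log₂(0.24) = 0.4941
Sum ≈ 2.2530 → 2.2530 bits.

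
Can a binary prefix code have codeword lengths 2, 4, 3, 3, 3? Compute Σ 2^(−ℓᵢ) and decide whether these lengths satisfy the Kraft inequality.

0.6875; yes

With common denominator 2^4 = 16: Σ 2^(−ℓᵢ) = 4/16 + 1/16 + 2/16 + 2/16 + 2/16 = 11/16 = 0.6875.
Kraft's inequality requires Σ ≤ 1; here Σ = 0.6875 ≤ 1, so such a prefix code exists.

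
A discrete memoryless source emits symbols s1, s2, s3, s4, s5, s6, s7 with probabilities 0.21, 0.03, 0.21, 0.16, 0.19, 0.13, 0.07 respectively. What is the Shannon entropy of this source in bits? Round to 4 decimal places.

H = −Σ pᵢ log₂ pᵢ.
−0.21·log₂(0.21) = 0.4728
−0.03·log₂(0.03) = 0.1518
−0.21·log₂(0.21) = 0.4728
−0.16·log₂(0.16) = 0.4230
−0.19·log₂(0.19) = 0.4552
−0.13·log₂(0.13) = 0.3826
−0.07·log₂(0.07) = 0.2686
Sum ≈ 2.6269 → 2.6269 bits.

2.6269 bits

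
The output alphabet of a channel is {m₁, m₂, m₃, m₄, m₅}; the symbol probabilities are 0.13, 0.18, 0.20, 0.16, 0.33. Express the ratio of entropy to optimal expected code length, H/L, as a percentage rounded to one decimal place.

98.0%

Entropy H = −Σ p log₂ p ≈ 2.2432 bits.
Huffman merges: 13/100+4/25→29/100; 9/50+1/5→19/50; 29/100+33/100→31/50; 19/50+31/50→1. L = 229/100 ≈ 2.2900.
Efficiency = H/L = 2.2432/2.2900 = 98.0%.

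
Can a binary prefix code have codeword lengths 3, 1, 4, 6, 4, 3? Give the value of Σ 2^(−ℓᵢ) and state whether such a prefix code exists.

With common denominator 2^6 = 64: Σ 2^(−ℓᵢ) = 8/64 + 32/64 + 4/64 + 1/64 + 4/64 + 8/64 = 57/64 = 0.890625.
Kraft's inequality requires Σ ≤ 1; here Σ = 0.890625 ≤ 1, so such a prefix code exists.

0.890625; yes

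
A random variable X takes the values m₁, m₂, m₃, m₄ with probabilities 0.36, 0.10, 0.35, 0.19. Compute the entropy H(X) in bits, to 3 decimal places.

H = −Σ pᵢ log₂ pᵢ.
−0.36·log₂(0.36) = 0.5306
−0.10·log₂(0.10) = 0.3322
−0.35·log₂(0.35) = 0.5301
−0.19·log₂(0.19) = 0.4552
Sum ≈ 1.8481 → 1.848 bits.

1.848 bits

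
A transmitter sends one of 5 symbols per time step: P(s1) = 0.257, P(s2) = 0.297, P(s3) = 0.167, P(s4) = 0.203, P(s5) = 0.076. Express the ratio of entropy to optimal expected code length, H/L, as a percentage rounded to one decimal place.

Entropy H = −Σ p log₂ p ≈ 2.2047 bits.
Huffman merges: 19/250+167/1000→243/1000; 203/1000+243/1000→223/500; 257/1000+297/1000→277/500; 223/500+277/500→1. L = 2243/1000 ≈ 2.2430.
Efficiency = H/L = 2.2047/2.2430 = 98.3%.

98.3%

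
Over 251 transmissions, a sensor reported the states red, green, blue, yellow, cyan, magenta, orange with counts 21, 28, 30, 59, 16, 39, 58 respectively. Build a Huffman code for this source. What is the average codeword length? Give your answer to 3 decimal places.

Probabilities are the counts divided by 251.
Repeatedly combine the two least-probable nodes; the expected code length is the sum of the merged weights.
merge 16/251 + 21/251 → 37/251
merge 28/251 + 30/251 → 58/251
merge 37/251 + 39/251 → 76/251
merge 58/251 + 58/251 → 116/251
merge 59/251 + 76/251 → 135/251
merge 116/251 + 135/251 → 1
L = 37/251 + 58/251 + 76/251 + 116/251 + 135/251 + 1 = 673/251 ≈ 2.681 bits/symbol.

2.681 bits/symbol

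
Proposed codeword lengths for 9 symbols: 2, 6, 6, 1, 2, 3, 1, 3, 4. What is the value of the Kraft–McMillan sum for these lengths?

1.84375

With common denominator 2^6 = 64: Σ 2^(−ℓᵢ) = 16/64 + 1/64 + 1/64 + 32/64 + 16/64 + 8/64 + 32/64 + 8/64 + 4/64 = 118/64 = 1.84375.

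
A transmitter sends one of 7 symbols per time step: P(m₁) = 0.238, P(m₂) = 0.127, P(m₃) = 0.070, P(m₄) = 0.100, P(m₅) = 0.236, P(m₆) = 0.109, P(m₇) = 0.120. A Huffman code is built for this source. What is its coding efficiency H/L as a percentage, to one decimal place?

Entropy H = −Σ p log₂ p ≈ 2.6790 bits.
Huffman merges: 7/100+1/10→17/100; 109/1000+3/25→229/1000; 127/1000+17/100→297/1000; 229/1000+59/250→93/200; 119/500+297/1000→107/200; 93/200+107/200→1. L = 337/125 ≈ 2.6960.
Efficiency = H/L = 2.6790/2.6960 = 99.4%.

99.4%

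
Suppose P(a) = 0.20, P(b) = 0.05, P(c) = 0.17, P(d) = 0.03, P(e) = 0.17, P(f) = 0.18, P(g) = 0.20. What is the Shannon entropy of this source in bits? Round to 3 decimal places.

H = −Σ pᵢ log₂ pᵢ.
−0.20·log₂(0.20) = 0.4644
−0.05·log₂(0.05) = 0.2161
−0.17·log₂(0.17) = 0.4346
−0.03·log₂(0.03) = 0.1518
−0.17·log₂(0.17) = 0.4346
−0.18·log₂(0.18) = 0.4453
−0.20·log₂(0.20) = 0.4644
Sum ≈ 2.6111 → 2.611 bits.

2.611 bits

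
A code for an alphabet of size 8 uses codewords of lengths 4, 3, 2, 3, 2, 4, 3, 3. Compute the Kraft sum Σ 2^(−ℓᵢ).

1.125

With common denominator 2^4 = 16: Σ 2^(−ℓᵢ) = 1/16 + 2/16 + 4/16 + 2/16 + 4/16 + 1/16 + 2/16 + 2/16 = 18/16 = 1.125.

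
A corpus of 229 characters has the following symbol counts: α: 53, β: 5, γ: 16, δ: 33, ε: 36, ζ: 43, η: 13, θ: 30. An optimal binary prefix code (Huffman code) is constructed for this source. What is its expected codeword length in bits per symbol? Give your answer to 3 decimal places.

Probabilities are the counts divided by 229.
Repeatedly combine the two least-probable nodes; the expected code length is the sum of the merged weights.
merge 5/229 + 13/229 → 18/229
merge 16/229 + 18/229 → 34/229
merge 30/229 + 33/229 → 63/229
merge 34/229 + 36/229 → 70/229
merge 43/229 + 53/229 → 96/229
merge 63/229 + 70/229 → 133/229
merge 96/229 + 133/229 → 1
L = 18/229 + 34/229 + 63/229 + 70/229 + 96/229 + 133/229 + 1 = 643/229 ≈ 2.808 bits/symbol.

2.808 bits/symbol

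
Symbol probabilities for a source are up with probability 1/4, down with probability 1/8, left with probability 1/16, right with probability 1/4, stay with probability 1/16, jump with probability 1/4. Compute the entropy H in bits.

2.375 bits

Each probability is a power of 1/2, so log₂(1/p) is an integer.
H = Σ p·log₂(1/p) = 1/4·2 + 1/8·3 + 1/16·4 + 1/4·2 + 1/16·4 + 1/4·2 = 2.375 bits.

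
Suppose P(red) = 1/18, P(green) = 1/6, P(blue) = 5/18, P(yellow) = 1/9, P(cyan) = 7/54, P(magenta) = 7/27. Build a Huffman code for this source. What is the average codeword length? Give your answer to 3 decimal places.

2.463 bits/symbol

Repeatedly combine the two least-probable nodes; the expected code length is the sum of the merged weights.
merge 1/18 + 1/9 → 1/6
merge 7/54 + 1/6 → 8/27
merge 1/6 + 7/27 → 23/54
merge 5/18 + 8/27 → 31/54
merge 23/54 + 31/54 → 1
L = 1/6 + 8/27 + 23/54 + 31/54 + 1 = 133/54 ≈ 2.463 bits/symbol.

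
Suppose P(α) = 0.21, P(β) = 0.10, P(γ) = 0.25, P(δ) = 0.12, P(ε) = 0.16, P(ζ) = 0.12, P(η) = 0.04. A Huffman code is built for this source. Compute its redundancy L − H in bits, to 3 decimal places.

Entropy H = −Σ p log₂ p ≈ 2.6479 bits.
Huffman merges: 1/25+1/10→7/50; 3/25+3/25→6/25; 7/50+4/25→3/10; 21/100+6/25→9/20; 1/4+3/10→11/20; 9/20+11/20→1. L = 67/25 ≈ 2.6800.
L − H = 2.6800 − 2.6479 = 0.032 bits.

0.032 bits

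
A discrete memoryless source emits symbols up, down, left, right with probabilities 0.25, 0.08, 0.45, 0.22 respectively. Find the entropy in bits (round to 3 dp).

H = −Σ pᵢ log₂ pᵢ.
−0.25·log₂(0.25) = 0.5000
−0.08·log₂(0.08) = 0.2915
−0.45·log₂(0.45) = 0.5184
−0.22·log₂(0.22) = 0.4806
Sum ≈ 1.7905 → 1.790 bits.

1.790 bits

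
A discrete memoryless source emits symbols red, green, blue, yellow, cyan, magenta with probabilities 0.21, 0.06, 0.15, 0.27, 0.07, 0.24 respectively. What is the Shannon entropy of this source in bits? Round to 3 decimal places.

H = −Σ pᵢ log₂ pᵢ.
−0.21·log₂(0.21) = 0.4728
−0.06·log₂(0.06) = 0.2435
−0.15·log₂(0.15) = 0.4105
−0.27·log₂(0.27) = 0.5100
−0.07·log₂(0.07) = 0.2686
−0.24·log₂(0.24) = 0.4941
Sum ≈ 2.3996 → 2.400 bits.

2.400 bits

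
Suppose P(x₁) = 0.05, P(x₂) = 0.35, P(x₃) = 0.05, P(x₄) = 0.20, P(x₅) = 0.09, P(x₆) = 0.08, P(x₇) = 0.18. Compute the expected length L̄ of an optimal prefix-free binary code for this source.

Repeatedly combine the two least-probable nodes; the expected code length is the sum of the merged weights.
merge 1/20 + 1/20 → 1/10
merge 2/25 + 9/100 → 17/100
merge 1/10 + 17/100 → 27/100
merge 9/50 + 1/5 → 19/50
merge 27/100 + 7/20 → 31/50
merge 19/50 + 31/50 → 1
L = 1/10 + 17/100 + 27/100 + 19/50 + 31/50 + 1 = 127/50 = 2.54 bits/symbol.

2.54 bits/symbol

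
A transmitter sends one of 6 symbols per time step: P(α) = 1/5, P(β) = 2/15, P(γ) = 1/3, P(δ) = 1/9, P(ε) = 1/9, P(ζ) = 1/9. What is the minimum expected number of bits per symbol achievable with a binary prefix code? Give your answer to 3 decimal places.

Repeatedly combine the two least-probable nodes; the expected code length is the sum of the merged weights.
merge 1/9 + 1/9 → 2/9
merge 1/9 + 2/15 → 11/45
merge 1/5 + 2/9 → 19/45
merge 11/45 + 1/3 → 26/45
merge 19/45 + 26/45 → 1
L = 2/9 + 11/45 + 19/45 + 26/45 + 1 = 37/15 ≈ 2.467 bits/symbol.

2.467 bits/symbol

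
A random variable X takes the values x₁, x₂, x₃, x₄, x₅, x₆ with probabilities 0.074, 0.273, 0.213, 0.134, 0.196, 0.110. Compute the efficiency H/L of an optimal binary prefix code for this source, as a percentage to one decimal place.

Entropy H = −Σ p log₂ p ≈ 2.4642 bits.
Huffman merges: 37/500+11/100→23/125; 67/500+23/125→159/500; 49/250+213/1000→409/1000; 273/1000+159/500→591/1000; 409/1000+591/1000→1. L = 1251/500 ≈ 2.5020.
Efficiency = H/L = 2.4642/2.5020 = 98.5%.

98.5%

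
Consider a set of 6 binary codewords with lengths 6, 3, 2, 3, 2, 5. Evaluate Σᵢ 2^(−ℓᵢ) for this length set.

0.796875

With common denominator 2^6 = 64: Σ 2^(−ℓᵢ) = 1/64 + 8/64 + 16/64 + 8/64 + 16/64 + 2/64 = 51/64 = 0.796875.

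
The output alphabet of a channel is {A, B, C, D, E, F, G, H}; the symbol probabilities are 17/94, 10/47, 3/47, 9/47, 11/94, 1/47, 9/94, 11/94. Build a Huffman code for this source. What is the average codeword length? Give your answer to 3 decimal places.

Repeatedly combine the two least-probable nodes; the expected code length is the sum of the merged weights.
merge 1/47 + 3/47 → 4/47
merge 4/47 + 9/94 → 17/94
merge 11/94 + 11/94 → 11/47
merge 17/94 + 17/94 → 17/47
merge 9/47 + 10/47 → 19/47
merge 11/47 + 17/47 → 28/47
merge 19/47 + 28/47 → 1
L = 4/47 + 17/94 + 11/47 + 17/47 + 19/47 + 28/47 + 1 = 269/94 ≈ 2.862 bits/symbol.

2.862 bits/symbol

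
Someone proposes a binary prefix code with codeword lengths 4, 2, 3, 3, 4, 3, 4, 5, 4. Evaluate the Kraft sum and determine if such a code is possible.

0.90625; yes

With common denominator 2^5 = 32: Σ 2^(−ℓᵢ) = 2/32 + 8/32 + 4/32 + 4/32 + 2/32 + 4/32 + 2/32 + 1/32 + 2/32 = 29/32 = 0.90625.
Kraft's inequality requires Σ ≤ 1; here Σ = 0.90625 ≤ 1, so such a prefix code exists.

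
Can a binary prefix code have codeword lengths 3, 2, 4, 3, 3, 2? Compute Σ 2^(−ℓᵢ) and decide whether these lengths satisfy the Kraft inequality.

With common denominator 2^4 = 16: Σ 2^(−ℓᵢ) = 2/16 + 4/16 + 1/16 + 2/16 + 2/16 + 4/16 = 15/16 = 0.9375.
Kraft's inequality requires Σ ≤ 1; here Σ = 0.9375 ≤ 1, so such a prefix code exists.

0.9375; yes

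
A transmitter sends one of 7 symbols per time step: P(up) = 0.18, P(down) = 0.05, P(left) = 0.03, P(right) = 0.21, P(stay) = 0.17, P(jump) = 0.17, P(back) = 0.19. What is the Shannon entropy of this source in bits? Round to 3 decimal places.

2.610 bits

H = −Σ pᵢ log₂ pᵢ.
−0.18·log₂(0.18) = 0.4453
−0.05·log₂(0.05) = 0.2161
−0.03·log₂(0.03) = 0.1518
−0.21·log₂(0.21) = 0.4728
−0.17·log₂(0.17) = 0.4346
−0.17·log₂(0.17) = 0.4346
−0.19·log₂(0.19) = 0.4552
Sum ≈ 2.6104 → 2.610 bits.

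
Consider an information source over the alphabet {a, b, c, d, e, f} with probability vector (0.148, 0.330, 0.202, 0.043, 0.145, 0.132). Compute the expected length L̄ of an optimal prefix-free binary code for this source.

Repeatedly combine the two least-probable nodes; the expected code length is the sum of the merged weights.
merge 43/1000 + 33/250 → 7/40
merge 29/200 + 37/250 → 293/1000
merge 7/40 + 101/500 → 377/1000
merge 293/1000 + 33/100 → 623/1000
merge 377/1000 + 623/1000 → 1
L = 7/40 + 293/1000 + 377/1000 + 623/1000 + 1 = 617/250 = 2.468 bits/symbol.

2.468 bits/symbol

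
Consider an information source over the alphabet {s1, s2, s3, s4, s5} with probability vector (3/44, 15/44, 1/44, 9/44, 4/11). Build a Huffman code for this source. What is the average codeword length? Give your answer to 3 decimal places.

Repeatedly combine the two least-probable nodes; the expected code length is the sum of the merged weights.
merge 1/44 + 3/44 → 1/11
merge 1/11 + 9/44 → 13/44
merge 13/44 + 15/44 → 7/11
merge 4/11 + 7/11 → 1
L = 1/11 + 13/44 + 7/11 + 1 = 89/44 ≈ 2.023 bits/symbol.

2.023 bits/symbol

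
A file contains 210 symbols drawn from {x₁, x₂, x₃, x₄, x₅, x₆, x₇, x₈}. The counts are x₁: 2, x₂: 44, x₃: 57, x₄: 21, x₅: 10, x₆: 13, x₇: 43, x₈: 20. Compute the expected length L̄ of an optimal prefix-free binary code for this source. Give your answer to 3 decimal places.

Probabilities are the counts divided by 210.
Repeatedly combine the two least-probable nodes; the expected code length is the sum of the merged weights.
merge 1/105 + 1/21 → 2/35
merge 2/35 + 13/210 → 5/42
merge 2/21 + 1/10 → 41/210
merge 5/42 + 41/210 → 11/35
merge 43/210 + 22/105 → 29/70
merge 19/70 + 11/35 → 41/70
merge 29/70 + 41/70 → 1
L = 2/35 + 5/42 + 41/210 + 11/35 + 29/70 + 41/70 + 1 = 94/35 ≈ 2.686 bits/symbol.

2.686 bits/symbol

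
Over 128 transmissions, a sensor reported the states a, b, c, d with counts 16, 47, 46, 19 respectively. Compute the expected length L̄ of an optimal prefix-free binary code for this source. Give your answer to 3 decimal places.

Probabilities are the counts divided by 128.
Repeatedly combine the two least-probable nodes; the expected code length is the sum of the merged weights.
merge 1/8 + 19/128 → 35/128
merge 35/128 + 23/64 → 81/128
merge 47/128 + 81/128 → 1
L = 35/128 + 81/128 + 1 = 61/32 ≈ 1.906 bits/symbol.

1.906 bits/symbol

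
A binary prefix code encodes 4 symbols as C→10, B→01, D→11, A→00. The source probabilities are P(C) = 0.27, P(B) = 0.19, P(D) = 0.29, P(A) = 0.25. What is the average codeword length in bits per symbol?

2 bits/symbol

L̄ = Σ pᵢ·ℓᵢ = 0.27·2 + 0.19·2 + 0.29·2 + 0.25·2 = 2 bits/symbol.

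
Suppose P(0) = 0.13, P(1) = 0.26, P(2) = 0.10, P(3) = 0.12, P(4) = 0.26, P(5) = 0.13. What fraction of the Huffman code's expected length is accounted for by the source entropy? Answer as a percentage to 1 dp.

Entropy H = −Σ p log₂ p ≈ 2.4751 bits.
Huffman merges: 1/10+3/25→11/50; 13/100+13/100→13/50; 11/50+13/50→12/25; 13/50+13/50→13/25; 12/25+13/25→1. L = 62/25 ≈ 2.4800.
Efficiency = H/L = 2.4751/2.4800 = 99.8%.

99.8%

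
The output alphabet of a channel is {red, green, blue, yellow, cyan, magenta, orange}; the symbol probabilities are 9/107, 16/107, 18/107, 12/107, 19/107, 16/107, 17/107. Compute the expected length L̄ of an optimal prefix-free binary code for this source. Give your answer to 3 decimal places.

2.822 bits/symbol

Repeatedly combine the two least-probable nodes; the expected code length is the sum of the merged weights.
merge 9/107 + 12/107 → 21/107
merge 16/107 + 16/107 → 32/107
merge 17/107 + 18/107 → 35/107
merge 19/107 + 21/107 → 40/107
merge 32/107 + 35/107 → 67/107
merge 40/107 + 67/107 → 1
L = 21/107 + 32/107 + 35/107 + 40/107 + 67/107 + 1 = 302/107 ≈ 2.822 bits/symbol.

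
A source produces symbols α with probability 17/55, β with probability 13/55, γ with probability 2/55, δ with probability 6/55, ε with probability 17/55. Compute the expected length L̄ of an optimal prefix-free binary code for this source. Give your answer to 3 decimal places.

Repeatedly combine the two least-probable nodes; the expected code length is the sum of the merged weights.
merge 2/55 + 6/55 → 8/55
merge 8/55 + 13/55 → 21/55
merge 17/55 + 17/55 → 34/55
merge 21/55 + 34/55 → 1
L = 8/55 + 21/55 + 34/55 + 1 = 118/55 ≈ 2.145 bits/symbol.

2.145 bits/symbol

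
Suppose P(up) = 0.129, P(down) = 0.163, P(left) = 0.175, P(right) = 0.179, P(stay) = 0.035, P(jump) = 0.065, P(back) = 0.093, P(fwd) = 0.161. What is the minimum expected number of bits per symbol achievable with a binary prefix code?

Repeatedly combine the two least-probable nodes; the expected code length is the sum of the merged weights.
merge 7/200 + 13/200 → 1/10
merge 93/1000 + 1/10 → 193/1000
merge 129/1000 + 161/1000 → 29/100
merge 163/1000 + 7/40 → 169/500
merge 179/1000 + 193/1000 → 93/250
merge 29/100 + 169/500 → 157/250
merge 93/250 + 157/250 → 1
L = 1/10 + 193/1000 + 29/100 + 169/500 + 93/250 + 157/250 + 1 = 2921/1000 = 2.921 bits/symbol.

2.921 bits/symbol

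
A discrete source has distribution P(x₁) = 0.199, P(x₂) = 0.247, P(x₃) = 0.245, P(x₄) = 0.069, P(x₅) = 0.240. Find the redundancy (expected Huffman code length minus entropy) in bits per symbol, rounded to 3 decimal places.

0.049 bits

Entropy H = −Σ p log₂ p ≈ 2.2192 bits.
Huffman merges: 69/1000+199/1000→67/250; 6/25+49/200→97/200; 247/1000+67/250→103/200; 97/200+103/200→1. L = 567/250 ≈ 2.2680.
L − H = 2.2680 − 2.2192 = 0.049 bits.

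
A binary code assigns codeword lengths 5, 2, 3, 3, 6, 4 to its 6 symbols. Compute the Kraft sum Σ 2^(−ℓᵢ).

0.609375

With common denominator 2^6 = 64: Σ 2^(−ℓᵢ) = 2/64 + 16/64 + 8/64 + 8/64 + 1/64 + 4/64 = 39/64 = 0.609375.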